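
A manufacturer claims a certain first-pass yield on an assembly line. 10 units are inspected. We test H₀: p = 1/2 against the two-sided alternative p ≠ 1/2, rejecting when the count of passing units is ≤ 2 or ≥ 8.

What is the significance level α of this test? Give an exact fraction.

7/64

α = P(S ≤ 2 or S ≥ 8 | p = 1/2), S ~ Binomial(10, 1/2).
By symmetry, α = 2·P(S ≤ 2) = 2·(1 + 10 + 45)/1024 = 112/1024 = 7/64.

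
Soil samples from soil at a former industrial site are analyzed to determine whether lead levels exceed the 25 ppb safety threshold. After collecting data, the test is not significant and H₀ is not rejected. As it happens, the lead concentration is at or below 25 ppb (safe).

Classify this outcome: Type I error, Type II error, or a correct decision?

The conventional null hypothesis here is that the lead concentration is at or below 25 ppb (safe).
The test retained a true H₀ — the decision matches the true state.

No error (correct decision).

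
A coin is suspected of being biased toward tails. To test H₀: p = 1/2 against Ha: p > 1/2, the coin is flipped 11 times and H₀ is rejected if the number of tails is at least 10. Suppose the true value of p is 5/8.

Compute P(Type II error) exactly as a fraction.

4109420421/4294967296

A Type II error is failing to reject when Ha holds: with p = 5/8, β = P(Y ≤ 9).
Adding the binomial probabilities P(Y=0)+…+P(Y=9) at p = 5/8 gives 4109420421/4294967296.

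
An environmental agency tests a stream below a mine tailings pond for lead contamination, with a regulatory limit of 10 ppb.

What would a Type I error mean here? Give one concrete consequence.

A Type I error would mean concluding that the lead concentration exceeds 10 ppb when in fact the lead concentration is at or below 10 ppb (safe). Consequence: a clean site is subjected to costly and unnecessary remediation.

With the conventional null hypothesis that the lead concentration is at or below 10 ppb (safe):
A Type I error is rejecting H₀ when H₀ is true.
Here that means declaring the site contaminated and ordering remediation when actually the lead concentration is at or below 10 ppb (safe).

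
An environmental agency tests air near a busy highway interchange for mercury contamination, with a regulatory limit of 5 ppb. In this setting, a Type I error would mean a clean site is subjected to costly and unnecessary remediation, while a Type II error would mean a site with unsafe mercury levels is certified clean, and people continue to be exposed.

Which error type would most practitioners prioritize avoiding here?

Type II error

The Type II consequence (a site with unsafe mercury levels is certified clean, and people continue to be exposed) is more severe than the Type I consequence (a clean site is subjected to costly and unnecessary remediation).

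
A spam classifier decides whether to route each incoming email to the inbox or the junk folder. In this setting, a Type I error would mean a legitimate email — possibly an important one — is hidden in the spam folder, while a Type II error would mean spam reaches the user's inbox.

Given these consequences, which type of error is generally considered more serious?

Type I error

The Type I consequence (a legitimate email — possibly an important one — is hidden in the spam folder) is more severe than the Type II consequence (spam reaches the user's inbox).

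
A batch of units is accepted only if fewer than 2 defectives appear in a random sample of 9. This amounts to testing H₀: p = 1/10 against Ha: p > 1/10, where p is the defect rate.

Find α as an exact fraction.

112579511/500000000

Under H₀, Y ~ Binomial(9, 1/10); the Type I error rate is P(Y ≥ 2).
Computing the lower-tail complement: 1 − 387420489/500000000 = 112579511/500000000.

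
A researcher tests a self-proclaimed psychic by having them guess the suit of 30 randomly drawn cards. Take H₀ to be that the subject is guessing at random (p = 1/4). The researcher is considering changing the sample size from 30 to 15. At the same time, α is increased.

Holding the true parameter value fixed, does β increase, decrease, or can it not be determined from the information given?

The first change alone would make β increase; the second alone would make β decrease. Which effect dominates depends on the magnitudes, which are not given.

Cannot be determined from the information given.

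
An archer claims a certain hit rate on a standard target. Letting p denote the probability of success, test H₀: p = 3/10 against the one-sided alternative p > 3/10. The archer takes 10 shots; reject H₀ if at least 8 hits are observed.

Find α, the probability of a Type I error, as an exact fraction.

1987983/1250000000

Under H₀, Y ~ Binomial(10, 3/10), and α = P(Y ≥ 8).
P(Y ≥ 8) = Σ_{j=8}^{10} C(10,j)·(3/10)^j·(7/10)^{10-j} = 1987983/1250000000.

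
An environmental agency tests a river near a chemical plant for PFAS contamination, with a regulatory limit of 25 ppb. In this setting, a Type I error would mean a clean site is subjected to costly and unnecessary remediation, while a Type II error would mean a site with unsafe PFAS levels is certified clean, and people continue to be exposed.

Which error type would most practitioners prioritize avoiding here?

Type II error

The Type II consequence (a site with unsafe PFAS levels is certified clean, and people continue to be exposed) is more severe than the Type I consequence (a clean site is subjected to costly and unnecessary remediation).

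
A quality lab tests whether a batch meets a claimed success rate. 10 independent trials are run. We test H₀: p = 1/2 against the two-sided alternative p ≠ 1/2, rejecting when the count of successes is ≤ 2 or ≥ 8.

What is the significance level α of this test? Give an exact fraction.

α = P(S ≤ 2 or S ≥ 8 | p = 1/2), S ~ Binomial(10, 1/2).
The two tails are symmetric, so α = 2·(1 + 10 + 45)/2^10 = 112/1024 = 7/64.

7/64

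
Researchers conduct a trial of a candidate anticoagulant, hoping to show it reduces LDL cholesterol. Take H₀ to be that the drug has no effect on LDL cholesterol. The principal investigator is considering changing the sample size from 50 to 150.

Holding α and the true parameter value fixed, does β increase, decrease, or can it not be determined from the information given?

More data shrinks sampling variability; the test statistic under Ha concentrates further from the null value, making rejection more likely.

It decreases.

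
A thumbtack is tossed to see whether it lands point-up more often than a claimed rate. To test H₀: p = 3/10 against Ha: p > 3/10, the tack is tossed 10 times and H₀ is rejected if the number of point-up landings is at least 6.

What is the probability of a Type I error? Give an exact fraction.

236744937/5000000000

The Type I error probability is α = P(K ≥ 6) computed under H₀, where K ~ Binomial(10, 3/10).
P(K ≥ 6) = Σ_{j=6}^{10} C(10,j)·(3/10)^j·(7/10)^{10-j} = 236744937/5000000000.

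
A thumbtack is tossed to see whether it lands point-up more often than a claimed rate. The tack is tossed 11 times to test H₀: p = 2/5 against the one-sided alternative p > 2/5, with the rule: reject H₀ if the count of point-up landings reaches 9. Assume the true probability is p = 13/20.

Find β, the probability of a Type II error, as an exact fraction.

β = P(fail to reject H₀ | Ha true) = P(S ≤ 8 | p = 13/20), S ~ Binomial(11, 13/20).
Equivalently, β = 1 − P(S ≥ 9) = 32762721984671/40960000000000.

32762721984671/40960000000000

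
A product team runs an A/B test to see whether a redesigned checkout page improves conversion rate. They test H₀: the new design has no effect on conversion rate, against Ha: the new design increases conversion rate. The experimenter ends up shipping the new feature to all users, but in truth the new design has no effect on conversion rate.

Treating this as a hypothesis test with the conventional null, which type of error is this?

Type I error

'Shipping the new feature to all users' corresponds to rejecting H₀.
H₀ was rejected but H₀ is true — a Type I error (false positive).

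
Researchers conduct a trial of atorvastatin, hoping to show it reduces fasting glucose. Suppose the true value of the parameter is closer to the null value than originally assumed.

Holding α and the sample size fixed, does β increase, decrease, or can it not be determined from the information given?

It increases.

A smaller departure from H₀ means the test statistic under Ha is distributed closer to where it would be under H₀; rejection becomes less likely.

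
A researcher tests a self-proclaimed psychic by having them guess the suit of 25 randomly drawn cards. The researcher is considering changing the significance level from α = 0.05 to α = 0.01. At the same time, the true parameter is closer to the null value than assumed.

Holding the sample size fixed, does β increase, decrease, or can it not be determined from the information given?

Lowering α raises the bar for rejection; under Ha, the test now fails to reject on outcomes it previously would have rejected. A smaller true effect puts the Ha sampling distribution closer to H₀, so more of it falls in the non-rejection region. Both changes push β in the same direction.

It increases.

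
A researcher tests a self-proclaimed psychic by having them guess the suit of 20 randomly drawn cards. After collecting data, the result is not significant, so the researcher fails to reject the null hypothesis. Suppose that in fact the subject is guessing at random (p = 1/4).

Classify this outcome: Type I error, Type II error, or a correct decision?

No error — this is a correct decision.

The conventional null hypothesis here is that the subject is guessing at random (p = 1/4).
The test retained a true H₀ — the decision matches the true state.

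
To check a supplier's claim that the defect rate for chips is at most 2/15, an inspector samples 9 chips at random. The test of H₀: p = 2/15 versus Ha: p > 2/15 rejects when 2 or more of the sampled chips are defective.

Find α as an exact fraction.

The significance level is the probability, assuming p = 2/15, of seeing 2 or more defectives in 9 draws.
Via the complement, α = 1 − Σ_{j=0}^{1} C(9,j)(2/15)^j(13/15)^{9-j} = 13155707024/38443359375.

13155707024/38443359375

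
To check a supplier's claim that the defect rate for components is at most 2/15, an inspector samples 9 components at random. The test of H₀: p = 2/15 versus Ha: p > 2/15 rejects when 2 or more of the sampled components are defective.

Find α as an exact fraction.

The significance level is the probability, assuming p = 2/15, of seeing 2 or more defectives in 9 draws.
α = 1 − P(K ≤ 1) = 1 − 25287652351/38443359375 = 13155707024/38443359375.

13155707024/38443359375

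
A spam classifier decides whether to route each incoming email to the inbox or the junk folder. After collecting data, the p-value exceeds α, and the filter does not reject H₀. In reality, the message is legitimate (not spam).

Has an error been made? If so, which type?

No error (correct decision).

The conventional null hypothesis here is that the message is legitimate (not spam).
The test retained a true H₀ — the decision matches the true state.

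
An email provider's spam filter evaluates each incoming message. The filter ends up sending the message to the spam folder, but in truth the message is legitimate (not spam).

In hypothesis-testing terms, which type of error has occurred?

The null hypothesis here is that the message is legitimate (not spam).
'Sending the message to the spam folder' corresponds to rejecting H₀.
H₀ was rejected but H₀ is true — a Type I error (false positive).

Type I error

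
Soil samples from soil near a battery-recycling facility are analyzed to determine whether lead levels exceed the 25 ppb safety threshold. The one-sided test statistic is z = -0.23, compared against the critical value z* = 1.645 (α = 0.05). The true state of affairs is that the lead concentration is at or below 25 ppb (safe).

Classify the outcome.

The conventional null hypothesis is that the lead concentration is at or below 25 ppb (safe).
Since z = -0.23 ≤ z* = 1.645, H₀ is not rejected.
H₀ is true (actually the lead concentration is at or below 25 ppb (safe)).
The decision matches the true state — no error.

Neither — the decision is correct.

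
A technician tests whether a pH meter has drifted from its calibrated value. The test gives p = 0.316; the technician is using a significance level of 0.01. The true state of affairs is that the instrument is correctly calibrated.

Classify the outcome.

Neither — the decision is correct.

The conventional null hypothesis is that the instrument is correctly calibrated.
Since p = 0.316 ≥ α = 0.01, H₀ is not rejected.
H₀ is true (actually the instrument is correctly calibrated).
The decision matches the true state — no error.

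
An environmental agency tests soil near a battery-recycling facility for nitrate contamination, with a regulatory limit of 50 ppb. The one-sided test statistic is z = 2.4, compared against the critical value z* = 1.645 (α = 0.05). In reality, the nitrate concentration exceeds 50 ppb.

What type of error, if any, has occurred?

Neither — the decision is correct.

The conventional null hypothesis is that the nitrate concentration is at or below 50 ppb (safe).
Since z = 2.4 > z* = 1.645, H₀ is rejected.
H₀ is false (actually the nitrate concentration exceeds 50 ppb).
The decision matches the true state — no error.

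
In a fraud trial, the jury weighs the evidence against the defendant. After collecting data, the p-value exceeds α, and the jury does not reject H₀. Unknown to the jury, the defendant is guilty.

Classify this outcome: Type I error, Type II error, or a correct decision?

Type II error

The conventional null hypothesis here is that the defendant is innocent.
H₀ was not rejected, but H₀ is actually false.
Failing to reject a false null hypothesis is a Type II error (false negative).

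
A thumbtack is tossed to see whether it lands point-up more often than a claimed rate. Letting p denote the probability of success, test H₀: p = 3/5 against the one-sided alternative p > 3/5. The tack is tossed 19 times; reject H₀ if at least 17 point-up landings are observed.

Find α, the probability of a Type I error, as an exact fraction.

104216111541/19073486328125

Under H₀, S ~ Binomial(19, 3/5), and α = P(S ≥ 17).
P(S ≥ 17) = Σ_{j=17}^{19} C(19,j)·(3/5)^j·(2/5)^{19-j} = 104216111541/19073486328125.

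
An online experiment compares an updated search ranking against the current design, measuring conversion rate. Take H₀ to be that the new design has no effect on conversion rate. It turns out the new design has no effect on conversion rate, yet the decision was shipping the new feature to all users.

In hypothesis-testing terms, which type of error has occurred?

'Shipping the new feature to all users' corresponds to rejecting H₀.
H₀ was rejected but H₀ is true — a Type I error (false positive).

Type I error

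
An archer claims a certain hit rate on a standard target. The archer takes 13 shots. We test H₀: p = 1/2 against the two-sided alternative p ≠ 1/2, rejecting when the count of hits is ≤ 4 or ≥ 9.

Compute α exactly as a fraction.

1093/4096

The significance level is the null-hypothesis probability of the rejection region {≤4} ∪ {≥9}.
The two tails are symmetric, so α = 2·(1 + 13 + 78 + 286 + 715)/2^13 = 2186/8192 = 1093/4096.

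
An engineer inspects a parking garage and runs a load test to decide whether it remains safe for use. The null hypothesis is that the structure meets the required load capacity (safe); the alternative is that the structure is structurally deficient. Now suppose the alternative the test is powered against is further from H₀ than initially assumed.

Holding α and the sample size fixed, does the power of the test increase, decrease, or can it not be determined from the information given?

A larger true effect moves the Ha sampling distribution further from the H₀ critical value, making rejection more likely when Ha is true.
Since power = 1 − β and β decreases, power increases.

It increases.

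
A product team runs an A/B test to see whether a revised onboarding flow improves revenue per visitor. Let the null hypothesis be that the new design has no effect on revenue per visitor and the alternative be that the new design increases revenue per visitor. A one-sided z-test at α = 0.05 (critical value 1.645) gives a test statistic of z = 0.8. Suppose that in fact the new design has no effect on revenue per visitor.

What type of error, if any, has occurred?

Since z = 0.8 ≤ z* = 1.645, H₀ is not rejected.
H₀ is true (actually the new design has no effect on revenue per visitor).
The decision matches the true state — no error.

Neither — the decision is correct.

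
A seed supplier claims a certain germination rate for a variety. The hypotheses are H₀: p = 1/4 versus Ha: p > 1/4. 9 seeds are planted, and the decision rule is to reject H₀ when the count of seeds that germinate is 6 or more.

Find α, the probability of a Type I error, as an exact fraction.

655/65536

α = P(reject H₀ | H₀ true) = P(X ≥ 6 | p = 1/4), with X ~ Binomial(9, 1/4).
P(X ≥ 6) = Σ_{j=6}^{9} C(9,j)·(1/4)^j·(3/4)^{9-j} = 655/65536.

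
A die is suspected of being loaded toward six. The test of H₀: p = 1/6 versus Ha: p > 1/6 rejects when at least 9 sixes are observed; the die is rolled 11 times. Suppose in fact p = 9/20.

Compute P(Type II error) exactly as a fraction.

8070737386943/8192000000000

A Type II error is failing to reject when Ha holds: with p = 9/20, β = P(K ≤ 8).
Adding the binomial probabilities P(K=0)+…+P(K=8) at p = 9/20 gives 8070737386943/8192000000000.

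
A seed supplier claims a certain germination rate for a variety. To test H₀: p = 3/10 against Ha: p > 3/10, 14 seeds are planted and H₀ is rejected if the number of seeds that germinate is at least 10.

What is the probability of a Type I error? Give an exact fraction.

α = P(reject H₀ | H₀ true) = P(S ≥ 10 | p = 3/10), with S ~ Binomial(14, 3/10).
P(S ≥ 10) = Σ_{j=10}^{14} C(14,j)·(3/10)^j·(7/10)^{14-j} = 33313260987/20000000000000.

33313260987/20000000000000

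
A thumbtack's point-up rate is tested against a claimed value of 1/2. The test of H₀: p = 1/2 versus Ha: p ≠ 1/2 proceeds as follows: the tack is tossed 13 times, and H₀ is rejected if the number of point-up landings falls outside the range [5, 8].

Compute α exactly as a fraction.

1093/4096

The significance level is the null-hypothesis probability of the rejection region {≤4} ∪ {≥9}.
The two tails are symmetric, so α = 2·(1 + 13 + 78 + 286 + 715)/2^13 = 2186/8192 = 1093/4096.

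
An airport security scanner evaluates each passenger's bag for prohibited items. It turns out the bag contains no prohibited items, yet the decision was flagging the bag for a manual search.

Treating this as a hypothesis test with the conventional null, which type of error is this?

Type I error

The null hypothesis here is that the bag contains no prohibited items.
'Flagging the bag for a manual search' corresponds to rejecting H₀.
H₀ was rejected but H₀ is true — a Type I error (false positive).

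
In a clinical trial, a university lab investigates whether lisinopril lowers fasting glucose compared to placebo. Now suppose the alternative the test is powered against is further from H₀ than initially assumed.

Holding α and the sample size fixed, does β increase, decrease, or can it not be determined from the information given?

It decreases.

A larger true effect moves the Ha sampling distribution further from the H₀ critical value, making rejection more likely when Ha is true.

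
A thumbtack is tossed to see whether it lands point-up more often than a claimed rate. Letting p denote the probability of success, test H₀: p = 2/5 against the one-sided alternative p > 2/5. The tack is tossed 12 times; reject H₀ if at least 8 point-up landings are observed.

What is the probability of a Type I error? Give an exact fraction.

2798336/48828125

Under H₀, S ~ Binomial(12, 2/5), and α = P(S ≥ 8).
P(S ≥ 8) = Σ_{j=8}^{12} C(12,j)·(2/5)^j·(3/5)^{12-j} = 2798336/48828125.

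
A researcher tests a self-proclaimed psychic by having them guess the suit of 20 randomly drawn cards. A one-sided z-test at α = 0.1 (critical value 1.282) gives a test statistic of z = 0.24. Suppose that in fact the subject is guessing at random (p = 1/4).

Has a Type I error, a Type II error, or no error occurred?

No error — this is a correct decision.

The conventional null hypothesis is that the subject is guessing at random (p = 1/4).
Since z = 0.24 ≤ z* = 1.282, H₀ is not rejected.
H₀ is true (actually the subject is guessing at random (p = 1/4)).
The decision matches the true state — no error.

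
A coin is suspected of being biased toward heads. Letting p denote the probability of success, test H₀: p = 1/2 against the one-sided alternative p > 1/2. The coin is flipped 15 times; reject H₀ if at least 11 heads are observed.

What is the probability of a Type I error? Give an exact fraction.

α = P(reject H₀ | H₀ true) = P(S ≥ 11 | p = 1/2), with S ~ Binomial(15, 1/2).
Summing the upper tail: (1365 + 455 + 105 + 15 + 1) / 2^15 = 1941/32768.

1941/32768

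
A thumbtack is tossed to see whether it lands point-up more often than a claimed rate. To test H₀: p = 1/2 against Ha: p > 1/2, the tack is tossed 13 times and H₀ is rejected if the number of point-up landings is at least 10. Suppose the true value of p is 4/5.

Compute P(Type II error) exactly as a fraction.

A Type II error is failing to reject when Ha holds: with p = 4/5, β = P(X ≤ 9).
Summing C(13,j)·(4/5)^j·(1/5)^{13-j} for j = 0..9 gives 61688401/244140625.

61688401/244140625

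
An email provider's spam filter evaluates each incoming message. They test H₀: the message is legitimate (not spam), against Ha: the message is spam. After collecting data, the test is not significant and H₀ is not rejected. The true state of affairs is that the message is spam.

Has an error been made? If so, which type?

Type II error

H₀ was not rejected, but H₀ is actually false.
Failing to reject a false null hypothesis is a Type II error (false negative).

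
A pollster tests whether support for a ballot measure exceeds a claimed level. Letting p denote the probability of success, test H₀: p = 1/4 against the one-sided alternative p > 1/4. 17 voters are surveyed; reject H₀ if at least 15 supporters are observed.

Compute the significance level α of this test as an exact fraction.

Under H₀, K ~ Binomial(17, 1/4), and α = P(K ≥ 15).
P(K ≥ 15) = Σ_{j=15}^{17} C(17,j)·(1/4)^j·(3/4)^{17-j} = 319/4294967296.

319/4294967296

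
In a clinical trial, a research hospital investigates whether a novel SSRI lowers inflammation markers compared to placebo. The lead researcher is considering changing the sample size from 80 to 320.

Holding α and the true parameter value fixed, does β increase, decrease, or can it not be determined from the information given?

A larger sample reduces the standard error, pulling the sampling distribution under Ha further from the non-rejection region.

It decreases.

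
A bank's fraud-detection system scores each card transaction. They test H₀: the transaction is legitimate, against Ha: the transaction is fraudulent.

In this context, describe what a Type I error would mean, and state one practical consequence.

A Type I error would mean concluding that the transaction is fraudulent when in fact the transaction is legitimate. Consequence: a legitimate purchase is declined and the customer's card is frozen.

A Type I error is rejecting H₀ when H₀ is true.
Here that means blocking the transaction and freezing the card when actually the transaction is legitimate.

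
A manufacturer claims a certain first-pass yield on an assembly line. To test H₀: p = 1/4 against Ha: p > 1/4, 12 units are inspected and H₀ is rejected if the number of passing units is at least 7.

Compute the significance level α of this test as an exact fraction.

Under H₀, X ~ Binomial(12, 1/4), and α = P(X ≥ 7).
Summing C(12,j)(1/4)^j(3/4)^{12−j} for j = 7,…,12 gives 119561/8388608.

119561/8388608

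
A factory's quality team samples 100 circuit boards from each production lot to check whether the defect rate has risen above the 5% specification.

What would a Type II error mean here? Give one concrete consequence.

With the conventional null hypothesis that the lot's defect rate is 5% (within specification):
A Type II error is failing to reject H₀ when H₀ is false.
Here that means accepting the lot and shipping it when actually the lot's defect rate exceeds 5%.

A Type II error would mean concluding that the lot's defect rate is 5% (within specification) (or at least failing to establish that the lot's defect rate exceeds 5%) when in fact the lot's defect rate exceeds 5%. Consequence: defective units reach the field, triggering recalls or failures.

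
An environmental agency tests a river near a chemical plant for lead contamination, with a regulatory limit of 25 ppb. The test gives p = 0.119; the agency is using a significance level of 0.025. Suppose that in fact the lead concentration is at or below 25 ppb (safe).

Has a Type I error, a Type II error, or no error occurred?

No error — this is a correct decision.

The conventional null hypothesis is that the lead concentration is at or below 25 ppb (safe).
Since p = 0.119 ≥ α = 0.025, H₀ is not rejected.
H₀ is true (actually the lead concentration is at or below 25 ppb (safe)).
The decision matches the true state — no error.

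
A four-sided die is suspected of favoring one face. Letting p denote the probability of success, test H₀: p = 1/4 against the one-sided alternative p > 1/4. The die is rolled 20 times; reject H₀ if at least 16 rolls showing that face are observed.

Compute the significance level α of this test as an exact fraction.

106249/274877906944

The Type I error probability is α = P(X ≥ 16) computed under H₀, where X ~ Binomial(20, 1/4).
Summing C(20,j)(1/4)^j(3/4)^{20−j} for j = 16,…,20 gives 106249/274877906944.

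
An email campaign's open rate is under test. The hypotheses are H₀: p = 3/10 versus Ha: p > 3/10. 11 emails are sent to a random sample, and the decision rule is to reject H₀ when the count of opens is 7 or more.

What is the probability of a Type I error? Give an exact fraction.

216191511/10000000000

The Type I error probability is α = P(X ≥ 7) computed under H₀, where X ~ Binomial(11, 3/10).
Summing C(11,j)(3/10)^j(7/10)^{11−j} for j = 7,…,11 gives 216191511/10000000000.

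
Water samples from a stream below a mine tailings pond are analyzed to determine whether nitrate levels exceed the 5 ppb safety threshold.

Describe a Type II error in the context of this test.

With the conventional null hypothesis that the nitrate concentration is at or below 5 ppb (safe):
A Type II error is failing to reject H₀ when H₀ is false.
Here that means certifying the site as safe when actually the nitrate concentration exceeds 5 ppb.

A Type II error would mean concluding that the nitrate concentration is at or below 5 ppb (safe) (or at least failing to establish that the nitrate concentration exceeds 5 ppb) when in fact the nitrate concentration exceeds 5 ppb.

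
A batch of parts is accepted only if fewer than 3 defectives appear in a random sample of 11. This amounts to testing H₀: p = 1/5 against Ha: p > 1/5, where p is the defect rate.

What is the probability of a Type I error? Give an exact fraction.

Under H₀, S ~ Binomial(11, 1/5); the Type I error rate is P(S ≥ 3).
Via the complement, α = 1 − Σ_{j=0}^{2} C(11,j)(1/5)^j(4/5)^{11-j} = 3736313/9765625.

3736313/9765625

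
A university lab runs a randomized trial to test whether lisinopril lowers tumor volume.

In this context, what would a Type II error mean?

A Type II error would mean concluding that the drug has no effect on tumor volume (or at least failing to establish that the drug lowers tumor volume) when in fact the drug lowers tumor volume.

With the conventional null hypothesis that the drug has no effect on tumor volume:
A Type II error is failing to reject H₀ when H₀ is false.
Here that means concluding there is insufficient evidence that the drug works when actually the drug lowers tumor volume.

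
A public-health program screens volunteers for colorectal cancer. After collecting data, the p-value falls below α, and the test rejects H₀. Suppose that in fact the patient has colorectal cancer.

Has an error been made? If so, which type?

The conventional null hypothesis here is that the patient does not have colorectal cancer.
The test rejected a false H₀ — the decision matches the true state.

Neither — the decision is correct.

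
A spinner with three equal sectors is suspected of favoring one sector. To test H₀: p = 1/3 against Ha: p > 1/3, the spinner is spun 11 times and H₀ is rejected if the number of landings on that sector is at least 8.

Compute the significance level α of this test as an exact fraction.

521/59049

α = P(reject H₀ | H₀ true) = P(X ≥ 8 | p = 1/3), with X ~ Binomial(11, 1/3).
P(X ≥ 8) = Σ_{j=8}^{11} C(11,j)·(1/3)^j·(2/3)^{11-j} = 521/59049.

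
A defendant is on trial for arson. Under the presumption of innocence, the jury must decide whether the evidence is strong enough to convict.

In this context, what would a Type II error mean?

A Type II error would mean concluding that the defendant is innocent (or at least failing to establish that the defendant is guilty) when in fact the defendant is guilty.

With the conventional null hypothesis that the defendant is innocent:
A Type II error is failing to reject H₀ when H₀ is false.
Here that means acquitting the defendant when actually the defendant is guilty.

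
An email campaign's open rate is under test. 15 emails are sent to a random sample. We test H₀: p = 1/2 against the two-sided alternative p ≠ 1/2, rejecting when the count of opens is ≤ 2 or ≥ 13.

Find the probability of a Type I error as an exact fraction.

α = P(K ≤ 2 or K ≥ 13 | p = 1/2), K ~ Binomial(15, 1/2).
By symmetry, α = 2·P(K ≤ 2) = 2·(1 + 15 + 105)/32768 = 242/32768 = 121/16384.

121/16384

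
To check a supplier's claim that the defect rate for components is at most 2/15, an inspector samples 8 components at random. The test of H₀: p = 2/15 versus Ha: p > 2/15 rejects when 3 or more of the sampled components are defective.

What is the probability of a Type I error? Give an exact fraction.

Under H₀, X ~ Binomial(8, 2/15); the Type I error rate is P(X ≥ 3).
α = 1 − P(X ≤ 2) = 1 − 786769867/854296875 = 67527008/854296875.

67527008/854296875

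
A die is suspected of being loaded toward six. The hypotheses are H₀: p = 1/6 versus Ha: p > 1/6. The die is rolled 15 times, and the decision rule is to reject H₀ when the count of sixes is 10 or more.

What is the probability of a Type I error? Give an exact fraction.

The Type I error probability is α = P(S ≥ 10) computed under H₀, where S ~ Binomial(15, 1/6).
Adding the binomial terms for j = 10 through 15 with p = 1/6 yields 2574269/117546246144.

2574269/117546246144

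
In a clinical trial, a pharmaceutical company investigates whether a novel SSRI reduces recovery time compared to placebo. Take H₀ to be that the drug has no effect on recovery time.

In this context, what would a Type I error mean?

A Type I error would mean concluding that the drug reduces recovery time when in fact the drug has no effect on recovery time.

A Type I error is rejecting H₀ when H₀ is true.
Here that means concluding that the drug is effective when actually the drug has no effect on recovery time.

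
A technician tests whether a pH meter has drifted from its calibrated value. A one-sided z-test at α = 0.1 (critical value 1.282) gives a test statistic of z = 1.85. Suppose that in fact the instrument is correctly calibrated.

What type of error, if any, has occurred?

Type I error

The conventional null hypothesis is that the instrument is correctly calibrated.
Since z = 1.85 > z* = 1.282, H₀ is rejected.
H₀ is true (actually the instrument is correctly calibrated).
Rejecting a true H₀ is a Type I error.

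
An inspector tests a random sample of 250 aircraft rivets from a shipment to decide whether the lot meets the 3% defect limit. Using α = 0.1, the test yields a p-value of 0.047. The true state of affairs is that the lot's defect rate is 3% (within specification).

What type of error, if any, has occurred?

Type I error

The conventional null hypothesis is that the lot's defect rate is 3% (within specification).
Since p = 0.047 < α = 0.1, H₀ is rejected.
H₀ is true (actually the lot's defect rate is 3% (within specification)).
Rejecting a true H₀ is a Type I error.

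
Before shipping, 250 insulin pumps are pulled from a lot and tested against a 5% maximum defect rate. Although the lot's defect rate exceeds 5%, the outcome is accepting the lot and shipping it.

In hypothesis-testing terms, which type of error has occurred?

The null hypothesis here is that the lot's defect rate is 5% (within specification).
'Accepting the lot and shipping it' corresponds to failing to reject H₀.
H₀ was not rejected but H₀ is false — a Type II error (false negative).

Type II error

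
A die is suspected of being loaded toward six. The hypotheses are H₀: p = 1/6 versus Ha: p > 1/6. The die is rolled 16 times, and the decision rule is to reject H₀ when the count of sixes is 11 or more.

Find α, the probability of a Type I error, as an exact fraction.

Under H₀, X ~ Binomial(16, 1/6), and α = P(X ≥ 11).
Adding the binomial terms for j = 11 through 16 with p = 1/6 yields 4953527/940369969152.

4953527/940369969152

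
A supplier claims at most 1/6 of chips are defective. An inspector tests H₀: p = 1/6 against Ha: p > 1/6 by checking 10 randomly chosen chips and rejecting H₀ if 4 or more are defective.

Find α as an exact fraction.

29279/419904

α = P(reject H₀ | H₀ true) = P(Y ≥ 4 | p = 1/6), Y ~ Binomial(10, 1/6).
α = 1 − P(Y ≤ 3) = 1 − 390625/419904 = 29279/419904.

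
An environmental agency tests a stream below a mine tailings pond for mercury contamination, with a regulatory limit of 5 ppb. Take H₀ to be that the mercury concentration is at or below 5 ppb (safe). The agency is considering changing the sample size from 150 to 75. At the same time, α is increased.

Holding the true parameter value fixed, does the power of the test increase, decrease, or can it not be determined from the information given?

The first change alone would make β increase; the second alone would make β decrease. Which effect dominates depends on the magnitudes, which are not given.
Since power = 1 − β, the effect on power is likewise indeterminate.

Cannot be determined from the information given.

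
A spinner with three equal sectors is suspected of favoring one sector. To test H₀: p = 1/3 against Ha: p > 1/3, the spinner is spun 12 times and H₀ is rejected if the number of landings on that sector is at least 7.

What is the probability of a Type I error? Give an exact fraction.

11771/177147

α = P(reject H₀ | H₀ true) = P(X ≥ 7 | p = 1/3), with X ~ Binomial(12, 1/3).
Adding the binomial terms for j = 7 through 12 with p = 1/3 yields 11771/177147.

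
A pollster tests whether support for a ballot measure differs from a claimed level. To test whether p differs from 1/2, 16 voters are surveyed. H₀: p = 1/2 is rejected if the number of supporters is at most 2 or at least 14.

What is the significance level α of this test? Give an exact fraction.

Under H₀, S ~ Binomial(16, 1/2); α is the probability of landing in either tail, P(S ≤ 2) + P(S ≥ 14).
The two tails are symmetric, so α = 2·(1 + 16 + 120)/2^16 = 274/65536 = 137/32768.

137/32768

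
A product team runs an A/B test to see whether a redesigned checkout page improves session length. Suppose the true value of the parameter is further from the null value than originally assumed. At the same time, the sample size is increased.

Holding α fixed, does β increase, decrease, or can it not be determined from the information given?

A larger true effect moves the Ha sampling distribution further from the H₀ critical value, making rejection more likely when Ha is true. More data shrinks sampling variability; the test statistic under Ha concentrates further from the null value, making rejection more likely. Both changes push β in the same direction.

It decreases.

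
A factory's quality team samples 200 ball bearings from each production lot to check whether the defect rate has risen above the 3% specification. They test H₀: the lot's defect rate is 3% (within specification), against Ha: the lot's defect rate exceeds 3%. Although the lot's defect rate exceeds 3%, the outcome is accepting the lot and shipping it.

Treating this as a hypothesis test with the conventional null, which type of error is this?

'Accepting the lot and shipping it' corresponds to failing to reject H₀.
H₀ was not rejected but H₀ is false — a Type II error (false negative).

Type II error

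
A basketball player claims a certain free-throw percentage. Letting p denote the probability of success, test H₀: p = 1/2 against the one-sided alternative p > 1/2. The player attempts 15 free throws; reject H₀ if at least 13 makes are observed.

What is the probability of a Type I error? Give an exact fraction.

Under H₀, K ~ Binomial(15, 1/2), and α = P(K ≥ 13).
P(K ≥ 13) = [C(15,13) + C(15,14) + C(15,15)] / 2^15 = (105 + 15 + 1) / 32768 = 121/32768.

121/32768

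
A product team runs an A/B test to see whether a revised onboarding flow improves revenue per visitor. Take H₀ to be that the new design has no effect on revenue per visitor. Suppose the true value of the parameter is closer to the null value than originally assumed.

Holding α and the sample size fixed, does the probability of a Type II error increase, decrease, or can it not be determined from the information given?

A smaller departure from H₀ means the test statistic under Ha is distributed closer to where it would be under H₀; rejection becomes less likely.

It increases.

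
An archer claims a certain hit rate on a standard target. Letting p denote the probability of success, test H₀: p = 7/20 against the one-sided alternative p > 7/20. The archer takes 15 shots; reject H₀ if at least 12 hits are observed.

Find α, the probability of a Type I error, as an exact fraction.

α = P(reject H₀ | H₀ true) = P(Y ≥ 12 | p = 7/20), with Y ~ Binomial(15, 7/20).
Adding the binomial terms for j = 12 through 15 with p = 7/20 yields 3923132920389837/8192000000000000000.

3923132920389837/8192000000000000000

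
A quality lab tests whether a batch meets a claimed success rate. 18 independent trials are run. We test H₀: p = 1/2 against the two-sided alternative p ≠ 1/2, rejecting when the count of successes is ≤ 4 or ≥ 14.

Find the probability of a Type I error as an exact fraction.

α = P(S ≤ 4 or S ≥ 14 | p = 1/2), S ~ Binomial(18, 1/2).
The two tails are symmetric, so α = 2·(1 + 18 + 153 + 816 + 3060)/2^18 = 8096/262144 = 253/8192.

253/8192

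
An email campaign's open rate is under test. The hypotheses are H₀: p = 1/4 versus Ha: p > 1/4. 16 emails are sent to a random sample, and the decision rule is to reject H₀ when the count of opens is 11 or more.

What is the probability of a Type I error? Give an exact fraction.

1225093/4294967296

α = P(reject H₀ | H₀ true) = P(S ≥ 11 | p = 1/4), with S ~ Binomial(16, 1/4).
P(S ≥ 11) = Σ_{j=11}^{16} C(16,j)·(1/4)^j·(3/4)^{16-j} = 1225093/4294967296.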